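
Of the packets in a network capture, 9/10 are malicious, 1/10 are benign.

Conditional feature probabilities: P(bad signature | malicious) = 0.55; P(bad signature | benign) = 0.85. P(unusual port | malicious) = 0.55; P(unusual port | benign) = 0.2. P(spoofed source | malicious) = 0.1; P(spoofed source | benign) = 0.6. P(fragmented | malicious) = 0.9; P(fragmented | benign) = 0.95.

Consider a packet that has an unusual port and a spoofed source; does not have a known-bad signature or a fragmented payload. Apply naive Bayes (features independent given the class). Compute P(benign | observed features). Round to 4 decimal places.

malicious: 0.9 × (1−0.55) × 0.55 × 0.1 × (1−0.9) = 0.0022275
benign: 0.1 × (1−0.85) × 0.2 × 0.6 × (1−0.95) = 0.00009
P(benign | x) = 0.00009 / 0.0023175 ≈ 0.0388

0.0388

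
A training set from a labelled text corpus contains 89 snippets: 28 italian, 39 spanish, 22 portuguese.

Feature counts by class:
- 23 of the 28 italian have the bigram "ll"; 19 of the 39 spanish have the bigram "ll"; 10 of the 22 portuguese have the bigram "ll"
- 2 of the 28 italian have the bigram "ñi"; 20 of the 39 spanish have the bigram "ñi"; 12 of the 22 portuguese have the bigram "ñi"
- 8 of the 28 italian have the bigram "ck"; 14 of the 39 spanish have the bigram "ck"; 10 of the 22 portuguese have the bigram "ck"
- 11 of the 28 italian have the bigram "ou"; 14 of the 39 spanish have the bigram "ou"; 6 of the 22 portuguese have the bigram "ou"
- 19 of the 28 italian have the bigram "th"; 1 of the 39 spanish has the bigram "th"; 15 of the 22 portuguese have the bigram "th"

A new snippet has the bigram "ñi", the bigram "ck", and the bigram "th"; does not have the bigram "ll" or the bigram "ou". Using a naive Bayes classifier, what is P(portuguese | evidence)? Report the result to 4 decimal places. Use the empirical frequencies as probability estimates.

0.9350

italian: (28/89) × (5/28) × (2/28) × (8/28) × (17/28) × (19/28) ≈ 0.000472357
spanish: (39/89) × (20/39) × (20/39) × (14/39) × (25/39) × (1/39) ≈ 0.000679954
portuguese: (22/89) × (12/22) × (12/22) × (10/22) × (16/22) × (15/22) ≈ 0.0165765
P(portuguese | x) = 0.0165765 / 0.017728811 ≈ 0.9350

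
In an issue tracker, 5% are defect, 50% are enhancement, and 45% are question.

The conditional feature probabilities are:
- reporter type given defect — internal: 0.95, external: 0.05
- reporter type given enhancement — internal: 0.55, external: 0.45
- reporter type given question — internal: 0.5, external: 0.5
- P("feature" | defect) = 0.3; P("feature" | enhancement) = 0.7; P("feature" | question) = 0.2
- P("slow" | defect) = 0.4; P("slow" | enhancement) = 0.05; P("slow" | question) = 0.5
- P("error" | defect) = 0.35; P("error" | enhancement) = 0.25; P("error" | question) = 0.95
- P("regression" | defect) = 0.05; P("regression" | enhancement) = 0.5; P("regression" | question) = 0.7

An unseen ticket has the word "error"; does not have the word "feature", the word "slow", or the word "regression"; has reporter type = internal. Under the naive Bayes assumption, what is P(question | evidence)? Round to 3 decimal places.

0.610

defect: 0.05 × 0.95 × (1−0.3) × (1−0.4) × 0.35 × (1−0.05) = 0.006633375
enhancement: 0.5 × 0.55 × (1−0.7) × (1−0.05) × 0.25 × (1−0.5) = 0.009796875
question: 0.45 × 0.5 × (1−0.2) × (1−0.5) × 0.95 × (1−0.7) = 0.02565
P(question | x) = 0.02565 / 0.04208025 ≈ 0.610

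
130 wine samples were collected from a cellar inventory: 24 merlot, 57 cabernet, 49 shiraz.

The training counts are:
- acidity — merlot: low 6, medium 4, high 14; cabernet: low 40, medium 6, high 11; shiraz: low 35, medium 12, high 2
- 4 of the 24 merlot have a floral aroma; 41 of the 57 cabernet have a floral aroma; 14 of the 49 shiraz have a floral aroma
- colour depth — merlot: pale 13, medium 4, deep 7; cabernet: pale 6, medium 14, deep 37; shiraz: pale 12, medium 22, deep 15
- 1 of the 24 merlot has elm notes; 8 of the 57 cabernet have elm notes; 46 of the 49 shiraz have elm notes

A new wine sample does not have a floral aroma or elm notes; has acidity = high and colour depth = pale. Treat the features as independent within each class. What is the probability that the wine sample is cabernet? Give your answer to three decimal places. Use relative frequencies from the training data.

merlot: (24/130) × (14/24) × (20/24) × (13/24) × (23/24) ≈ 0.0465856
cabernet: (57/130) × (11/57) × (16/57) × (6/57) × (49/57) ≈ 0.00214928
shiraz: (49/130) × (2/49) × (35/49) × (12/49) × (3/49) ≈ 0.000164767
P(cabernet | x) = 0.00214928 / 0.048899647 ≈ 0.044

0.044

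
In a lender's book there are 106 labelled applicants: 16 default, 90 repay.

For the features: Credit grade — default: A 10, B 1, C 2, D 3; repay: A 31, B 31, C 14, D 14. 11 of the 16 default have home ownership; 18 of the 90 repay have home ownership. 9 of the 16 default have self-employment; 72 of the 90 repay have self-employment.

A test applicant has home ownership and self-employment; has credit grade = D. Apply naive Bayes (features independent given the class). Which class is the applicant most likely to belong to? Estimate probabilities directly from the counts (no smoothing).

repay

default: (16/106) × (3/16) × (11/16) × (9/16) ≈ 0.0109449
repay: (90/106) × (14/90) × (18/90) × (72/90) ≈ 0.0211321
Highest score → repay.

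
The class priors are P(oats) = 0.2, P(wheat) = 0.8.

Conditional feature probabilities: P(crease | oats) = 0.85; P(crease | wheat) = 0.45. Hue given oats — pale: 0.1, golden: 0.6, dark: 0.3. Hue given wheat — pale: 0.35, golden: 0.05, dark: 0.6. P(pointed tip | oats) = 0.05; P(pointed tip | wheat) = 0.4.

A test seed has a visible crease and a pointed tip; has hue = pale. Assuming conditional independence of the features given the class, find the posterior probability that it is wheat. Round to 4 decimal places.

oats: 0.2 × 0.85 × 0.1 × 0.05 = 0.00085
wheat: 0.8 × 0.45 × 0.35 × 0.4 = 0.0504
P(wheat | x) = 0.0504 / 0.05125 ≈ 0.9834

0.9834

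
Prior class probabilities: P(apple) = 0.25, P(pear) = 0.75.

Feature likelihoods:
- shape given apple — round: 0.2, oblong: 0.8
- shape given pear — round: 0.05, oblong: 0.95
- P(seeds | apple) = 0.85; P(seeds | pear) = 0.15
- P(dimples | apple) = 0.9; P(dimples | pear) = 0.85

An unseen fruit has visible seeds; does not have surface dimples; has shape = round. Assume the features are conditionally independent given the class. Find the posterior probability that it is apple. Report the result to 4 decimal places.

apple: 0.25 × 0.2 × 0.85 × (1−0.9) = 0.00425
pear: 0.75 × 0.05 × 0.15 × (1−0.85) = 0.00084375
P(apple | x) = 0.00425 / 0.00509375 ≈ 0.8344

0.8344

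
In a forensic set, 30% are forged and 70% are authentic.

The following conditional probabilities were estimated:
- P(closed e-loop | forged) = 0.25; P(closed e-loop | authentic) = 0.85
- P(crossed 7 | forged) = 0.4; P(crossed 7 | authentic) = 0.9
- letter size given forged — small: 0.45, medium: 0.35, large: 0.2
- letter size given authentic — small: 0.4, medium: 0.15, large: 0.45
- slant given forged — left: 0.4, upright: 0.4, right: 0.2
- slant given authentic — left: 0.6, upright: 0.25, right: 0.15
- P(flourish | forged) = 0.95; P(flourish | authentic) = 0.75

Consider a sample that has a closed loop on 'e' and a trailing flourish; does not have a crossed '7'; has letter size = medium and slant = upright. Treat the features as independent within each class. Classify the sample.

forged

forged: 0.3 × 0.25 × (1−0.4) × 0.35 × 0.4 × 0.95 = 0.005985
authentic: 0.7 × 0.85 × (1−0.9) × 0.15 × 0.25 × 0.75 = 0.0016734375
Highest score → forged.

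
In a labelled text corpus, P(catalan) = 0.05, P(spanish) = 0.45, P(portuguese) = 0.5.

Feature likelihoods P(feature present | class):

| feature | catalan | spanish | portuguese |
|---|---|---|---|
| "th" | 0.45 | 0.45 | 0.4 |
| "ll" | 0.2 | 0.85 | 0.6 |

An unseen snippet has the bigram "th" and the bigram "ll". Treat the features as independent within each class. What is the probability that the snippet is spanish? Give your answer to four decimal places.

0.5803

catalan: 0.05 × 0.45 × 0.2 = 0.0045
spanish: 0.45 × 0.45 × 0.85 = 0.172125
portuguese: 0.5 × 0.4 × 0.6 = 0.12
P(spanish | x) = 0.172125 / 0.296625 ≈ 0.5803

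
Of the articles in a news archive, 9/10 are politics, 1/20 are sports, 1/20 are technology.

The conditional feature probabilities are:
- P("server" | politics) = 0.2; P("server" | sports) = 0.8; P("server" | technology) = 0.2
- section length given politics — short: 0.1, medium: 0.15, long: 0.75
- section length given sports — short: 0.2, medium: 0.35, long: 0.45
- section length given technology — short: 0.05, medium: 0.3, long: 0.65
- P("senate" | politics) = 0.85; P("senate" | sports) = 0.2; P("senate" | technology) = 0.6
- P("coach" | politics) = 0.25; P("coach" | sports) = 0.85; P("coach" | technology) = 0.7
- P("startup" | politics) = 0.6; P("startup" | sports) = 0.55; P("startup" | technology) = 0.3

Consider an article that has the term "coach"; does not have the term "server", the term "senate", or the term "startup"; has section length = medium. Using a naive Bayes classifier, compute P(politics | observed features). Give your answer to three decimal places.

politics: 0.9 × (1−0.2) × 0.15 × (1−0.85) × 0.25 × (1−0.6) = 0.00162
sports: 0.05 × (1−0.8) × 0.35 × (1−0.2) × 0.85 × (1−0.55) = 0.001071
technology: 0.05 × (1−0.2) × 0.3 × (1−0.6) × 0.7 × (1−0.3) = 0.002352
P(politics | x) = 0.00162 / 0.005043 ≈ 0.321

0.321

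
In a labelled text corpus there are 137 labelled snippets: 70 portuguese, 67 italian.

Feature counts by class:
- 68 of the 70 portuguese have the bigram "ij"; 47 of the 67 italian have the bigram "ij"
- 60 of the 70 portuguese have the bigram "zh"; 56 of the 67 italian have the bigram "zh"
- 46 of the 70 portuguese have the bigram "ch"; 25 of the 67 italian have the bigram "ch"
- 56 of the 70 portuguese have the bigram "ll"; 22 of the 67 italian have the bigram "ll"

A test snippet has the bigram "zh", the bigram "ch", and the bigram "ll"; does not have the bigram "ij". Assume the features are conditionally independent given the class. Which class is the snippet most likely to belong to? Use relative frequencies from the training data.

italian

portuguese: (70/137) × (2/70) × (60/70) × (46/70) × (56/70) ≈ 0.00657828
italian: (67/137) × (20/67) × (56/67) × (25/67) × (22/67) ≈ 0.0149498
Highest score → italian.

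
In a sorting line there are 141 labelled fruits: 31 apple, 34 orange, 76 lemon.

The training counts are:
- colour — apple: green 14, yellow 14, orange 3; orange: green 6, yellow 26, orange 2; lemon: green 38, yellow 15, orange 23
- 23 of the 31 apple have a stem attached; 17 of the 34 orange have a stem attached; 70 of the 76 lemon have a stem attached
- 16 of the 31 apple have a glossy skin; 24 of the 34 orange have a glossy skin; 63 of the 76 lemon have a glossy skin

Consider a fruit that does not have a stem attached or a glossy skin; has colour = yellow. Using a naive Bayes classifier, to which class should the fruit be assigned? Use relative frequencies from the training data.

orange

apple: (31/141) × (14/31) × (8/31) × (15/31) ≈ 0.0123984
orange: (34/141) × (26/34) × (17/34) × (10/34) ≈ 0.0271172
lemon: (76/141) × (15/76) × (6/76) × (13/76) ≈ 0.00143661
Highest score → orange.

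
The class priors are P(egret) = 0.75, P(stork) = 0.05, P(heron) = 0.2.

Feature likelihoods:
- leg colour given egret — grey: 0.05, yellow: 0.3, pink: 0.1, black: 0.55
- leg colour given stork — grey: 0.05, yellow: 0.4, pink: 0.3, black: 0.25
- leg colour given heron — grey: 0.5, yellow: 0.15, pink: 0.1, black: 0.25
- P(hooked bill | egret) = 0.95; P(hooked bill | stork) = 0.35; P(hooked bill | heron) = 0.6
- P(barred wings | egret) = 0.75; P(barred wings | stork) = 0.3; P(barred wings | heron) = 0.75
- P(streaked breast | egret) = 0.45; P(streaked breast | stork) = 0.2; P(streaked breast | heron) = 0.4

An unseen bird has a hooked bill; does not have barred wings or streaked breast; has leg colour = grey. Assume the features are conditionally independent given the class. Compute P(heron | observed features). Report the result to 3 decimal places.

egret: 0.75 × 0.05 × 0.95 × (1−0.75) × (1−0.45) = 0.0048984375
stork: 0.05 × 0.05 × 0.35 × (1−0.3) × (1−0.2) = 0.00049
heron: 0.2 × 0.5 × 0.6 × (1−0.75) × (1−0.4) = 0.009
P(heron | x) = 0.009 / 0.0143884375 ≈ 0.626

0.626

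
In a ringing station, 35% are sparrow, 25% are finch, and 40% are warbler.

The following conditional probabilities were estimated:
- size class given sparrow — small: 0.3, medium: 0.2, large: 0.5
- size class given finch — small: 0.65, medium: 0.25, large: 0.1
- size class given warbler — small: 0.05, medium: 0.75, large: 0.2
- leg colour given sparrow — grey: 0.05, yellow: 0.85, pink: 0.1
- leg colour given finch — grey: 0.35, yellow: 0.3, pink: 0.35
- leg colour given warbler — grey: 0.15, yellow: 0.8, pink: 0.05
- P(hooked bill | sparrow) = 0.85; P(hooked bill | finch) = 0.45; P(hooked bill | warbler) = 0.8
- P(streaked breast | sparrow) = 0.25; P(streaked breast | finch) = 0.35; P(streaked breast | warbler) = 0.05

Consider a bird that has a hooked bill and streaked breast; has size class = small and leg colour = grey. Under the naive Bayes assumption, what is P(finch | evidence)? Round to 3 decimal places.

0.879

sparrow: 0.35 × 0.3 × 0.05 × 0.85 × 0.25 = 0.001115625
finch: 0.25 × 0.65 × 0.35 × 0.45 × 0.35 = 0.0089578125
warbler: 0.4 × 0.05 × 0.15 × 0.8 × 0.05 = 0.00012
P(finch | x) = 0.0089578125 / 0.0101934375 ≈ 0.879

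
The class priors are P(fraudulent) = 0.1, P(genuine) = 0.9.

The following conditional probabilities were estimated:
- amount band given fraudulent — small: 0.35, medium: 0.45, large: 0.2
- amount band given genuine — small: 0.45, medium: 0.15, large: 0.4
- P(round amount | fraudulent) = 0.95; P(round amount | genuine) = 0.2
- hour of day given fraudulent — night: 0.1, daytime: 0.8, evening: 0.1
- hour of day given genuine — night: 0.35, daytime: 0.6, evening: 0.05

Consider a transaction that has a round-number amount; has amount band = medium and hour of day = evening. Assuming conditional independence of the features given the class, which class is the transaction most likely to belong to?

fraudulent: 0.1 × 0.45 × 0.95 × 0.1 = 0.004275
genuine: 0.9 × 0.15 × 0.2 × 0.05 = 0.00135
Highest score → fraudulent.

fraudulent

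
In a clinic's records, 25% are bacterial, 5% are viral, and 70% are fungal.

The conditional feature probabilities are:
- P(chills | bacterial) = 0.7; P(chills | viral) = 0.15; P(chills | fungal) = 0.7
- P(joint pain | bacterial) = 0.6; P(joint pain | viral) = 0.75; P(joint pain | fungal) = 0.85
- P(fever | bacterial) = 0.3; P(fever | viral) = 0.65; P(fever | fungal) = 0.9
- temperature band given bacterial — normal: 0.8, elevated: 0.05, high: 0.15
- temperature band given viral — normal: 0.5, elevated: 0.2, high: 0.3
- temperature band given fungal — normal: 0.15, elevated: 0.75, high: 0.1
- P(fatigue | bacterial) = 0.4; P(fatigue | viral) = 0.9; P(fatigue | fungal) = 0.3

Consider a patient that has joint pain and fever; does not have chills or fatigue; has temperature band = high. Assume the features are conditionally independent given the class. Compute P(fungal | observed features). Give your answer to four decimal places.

bacterial: 0.25 × (1−0.7) × 0.6 × 0.3 × 0.15 × (1−0.4) = 0.001215
viral: 0.05 × (1−0.15) × 0.75 × 0.65 × 0.3 × (1−0.9) = 0.0006215625
fungal: 0.7 × (1−0.7) × 0.85 × 0.9 × 0.1 × (1−0.3) = 0.0112455
P(fungal | x) = 0.0112455 / 0.0130820625 ≈ 0.8596

0.8596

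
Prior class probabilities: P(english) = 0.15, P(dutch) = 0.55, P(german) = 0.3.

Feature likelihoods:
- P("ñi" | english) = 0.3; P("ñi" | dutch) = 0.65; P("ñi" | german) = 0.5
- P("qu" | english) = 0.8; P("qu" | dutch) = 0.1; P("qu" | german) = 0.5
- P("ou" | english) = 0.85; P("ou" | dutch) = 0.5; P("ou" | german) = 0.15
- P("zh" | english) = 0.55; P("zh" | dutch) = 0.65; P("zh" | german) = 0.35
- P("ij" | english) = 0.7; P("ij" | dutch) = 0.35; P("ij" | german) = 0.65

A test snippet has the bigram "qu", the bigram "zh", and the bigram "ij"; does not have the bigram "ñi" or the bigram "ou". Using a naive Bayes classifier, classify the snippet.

german

english: 0.15 × (1−0.3) × 0.8 × (1−0.85) × 0.55 × 0.7 = 0.004851
dutch: 0.55 × (1−0.65) × 0.1 × (1−0.5) × 0.65 × 0.35 = 0.0021896875
german: 0.3 × (1−0.5) × 0.5 × (1−0.15) × 0.35 × 0.65 = 0.014503125
Highest score → german.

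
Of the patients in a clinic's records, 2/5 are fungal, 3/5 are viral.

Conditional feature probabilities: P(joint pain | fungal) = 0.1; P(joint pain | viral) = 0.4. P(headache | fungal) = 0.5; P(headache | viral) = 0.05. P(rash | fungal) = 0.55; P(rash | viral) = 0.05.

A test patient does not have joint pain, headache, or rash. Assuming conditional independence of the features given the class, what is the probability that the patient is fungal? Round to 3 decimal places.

0.200

fungal: 0.4 × (1−0.1) × (1−0.5) × (1−0.55) = 0.081
viral: 0.6 × (1−0.4) × (1−0.05) × (1−0.05) = 0.3249
P(fungal | x) = 0.081 / 0.4059 ≈ 0.200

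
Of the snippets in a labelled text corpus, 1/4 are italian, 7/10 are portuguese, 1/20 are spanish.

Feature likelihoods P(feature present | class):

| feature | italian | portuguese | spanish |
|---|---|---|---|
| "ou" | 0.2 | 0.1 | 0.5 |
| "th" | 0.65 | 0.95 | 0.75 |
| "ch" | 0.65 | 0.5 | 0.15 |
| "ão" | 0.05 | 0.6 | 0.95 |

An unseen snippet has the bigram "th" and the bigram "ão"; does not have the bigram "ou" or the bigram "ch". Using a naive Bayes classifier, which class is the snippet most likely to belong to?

italian: 0.25 × (1−0.2) × 0.65 × (1−0.65) × 0.05 = 0.002275
portuguese: 0.7 × (1−0.1) × 0.95 × (1−0.5) × 0.6 = 0.17955
spanish: 0.05 × (1−0.5) × 0.75 × (1−0.15) × 0.95 = 0.015140625
Highest score → portuguese.

portuguese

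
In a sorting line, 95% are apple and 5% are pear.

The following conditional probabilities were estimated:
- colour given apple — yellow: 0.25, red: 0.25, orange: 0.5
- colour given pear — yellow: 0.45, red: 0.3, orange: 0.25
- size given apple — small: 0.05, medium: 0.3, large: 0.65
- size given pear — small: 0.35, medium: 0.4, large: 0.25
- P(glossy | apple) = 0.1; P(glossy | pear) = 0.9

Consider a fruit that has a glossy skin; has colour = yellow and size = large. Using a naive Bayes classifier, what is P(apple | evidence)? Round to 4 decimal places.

apple: 0.95 × 0.25 × 0.65 × 0.1 = 0.0154375
pear: 0.05 × 0.45 × 0.25 × 0.9 = 0.0050625
P(apple | x) = 0.0154375 / 0.0205 ≈ 0.7530

0.7530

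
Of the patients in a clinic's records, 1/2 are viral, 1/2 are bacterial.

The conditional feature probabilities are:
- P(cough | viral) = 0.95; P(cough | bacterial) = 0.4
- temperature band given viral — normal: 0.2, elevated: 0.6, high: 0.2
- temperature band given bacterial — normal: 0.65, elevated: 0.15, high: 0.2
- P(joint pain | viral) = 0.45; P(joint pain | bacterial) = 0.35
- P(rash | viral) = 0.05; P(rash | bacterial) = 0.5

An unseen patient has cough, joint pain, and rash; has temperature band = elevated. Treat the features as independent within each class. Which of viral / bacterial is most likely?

viral

viral: 0.5 × 0.95 × 0.6 × 0.45 × 0.05 = 0.0064125
bacterial: 0.5 × 0.4 × 0.15 × 0.35 × 0.5 = 0.00525
Highest score → viral.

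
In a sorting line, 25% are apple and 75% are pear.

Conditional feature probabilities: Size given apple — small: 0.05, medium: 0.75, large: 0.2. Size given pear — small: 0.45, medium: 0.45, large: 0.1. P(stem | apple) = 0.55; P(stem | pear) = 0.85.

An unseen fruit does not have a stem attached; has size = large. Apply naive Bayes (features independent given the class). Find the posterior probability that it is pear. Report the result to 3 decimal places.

apple: 0.25 × 0.2 × (1−0.55) = 0.0225
pear: 0.75 × 0.1 × (1−0.85) = 0.01125
P(pear | x) = 0.01125 / 0.03375 ≈ 0.333

0.333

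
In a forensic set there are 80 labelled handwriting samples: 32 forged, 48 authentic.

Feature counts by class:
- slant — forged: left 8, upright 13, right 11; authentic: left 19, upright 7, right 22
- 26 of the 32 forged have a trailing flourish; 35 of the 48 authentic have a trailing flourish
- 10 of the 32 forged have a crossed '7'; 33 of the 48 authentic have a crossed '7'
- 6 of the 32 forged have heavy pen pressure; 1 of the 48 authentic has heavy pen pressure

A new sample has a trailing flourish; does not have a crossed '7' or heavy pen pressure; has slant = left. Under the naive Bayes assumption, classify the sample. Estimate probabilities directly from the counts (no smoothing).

authentic

forged: (32/80) × (8/32) × (26/32) × (22/32) × (26/32) = 0.0453857421875
authentic: (48/80) × (19/48) × (35/48) × (15/48) × (47/48) ≈ 0.0529904
Highest score → authentic.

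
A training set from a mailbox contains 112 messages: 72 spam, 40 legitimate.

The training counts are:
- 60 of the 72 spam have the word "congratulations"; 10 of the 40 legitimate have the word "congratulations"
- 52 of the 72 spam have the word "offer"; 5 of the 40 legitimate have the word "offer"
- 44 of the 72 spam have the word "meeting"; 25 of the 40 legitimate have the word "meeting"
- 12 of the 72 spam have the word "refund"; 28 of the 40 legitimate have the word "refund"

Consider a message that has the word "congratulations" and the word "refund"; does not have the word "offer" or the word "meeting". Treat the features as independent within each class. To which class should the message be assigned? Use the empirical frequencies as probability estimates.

spam: (72/112) × (60/72) × (20/72) × (28/72) × (12/72) ≈ 0.00964506
legitimate: (40/112) × (10/40) × (35/40) × (15/40) × (28/40) = 0.0205078125
Highest score → legitimate.

legitimate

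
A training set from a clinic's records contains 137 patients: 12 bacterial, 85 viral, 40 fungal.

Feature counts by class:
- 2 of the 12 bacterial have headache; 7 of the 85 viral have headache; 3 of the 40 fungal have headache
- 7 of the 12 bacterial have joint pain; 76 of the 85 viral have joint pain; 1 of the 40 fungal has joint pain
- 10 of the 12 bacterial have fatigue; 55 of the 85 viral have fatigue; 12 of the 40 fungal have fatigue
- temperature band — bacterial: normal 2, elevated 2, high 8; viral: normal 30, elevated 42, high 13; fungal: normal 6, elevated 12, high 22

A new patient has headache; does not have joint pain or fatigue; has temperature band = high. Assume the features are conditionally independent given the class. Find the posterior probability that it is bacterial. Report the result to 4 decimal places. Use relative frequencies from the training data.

0.0736

bacterial: (12/137) × (2/12) × (5/12) × (2/12) × (8/12) ≈ 0.000675858
viral: (85/137) × (7/85) × (9/85) × (30/85) × (13/85) ≈ 0.00029203
fungal: (40/137) × (3/40) × (39/40) × (28/40) × (22/40) ≈ 0.00821989
P(bacterial | x) = 0.000675858 / 0.009187778 ≈ 0.0736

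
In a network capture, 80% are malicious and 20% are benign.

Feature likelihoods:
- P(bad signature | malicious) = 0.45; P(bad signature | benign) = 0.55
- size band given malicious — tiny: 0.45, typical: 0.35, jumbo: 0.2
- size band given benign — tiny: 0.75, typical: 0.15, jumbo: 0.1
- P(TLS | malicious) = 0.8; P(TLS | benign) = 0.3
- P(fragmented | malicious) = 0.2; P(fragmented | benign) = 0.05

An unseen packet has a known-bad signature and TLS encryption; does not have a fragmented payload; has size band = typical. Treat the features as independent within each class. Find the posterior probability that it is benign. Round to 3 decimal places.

malicious: 0.8 × 0.45 × 0.35 × 0.8 × (1−0.2) = 0.08064
benign: 0.2 × 0.55 × 0.15 × 0.3 × (1−0.05) = 0.0047025
P(benign | x) = 0.0047025 / 0.0853425 ≈ 0.055

0.055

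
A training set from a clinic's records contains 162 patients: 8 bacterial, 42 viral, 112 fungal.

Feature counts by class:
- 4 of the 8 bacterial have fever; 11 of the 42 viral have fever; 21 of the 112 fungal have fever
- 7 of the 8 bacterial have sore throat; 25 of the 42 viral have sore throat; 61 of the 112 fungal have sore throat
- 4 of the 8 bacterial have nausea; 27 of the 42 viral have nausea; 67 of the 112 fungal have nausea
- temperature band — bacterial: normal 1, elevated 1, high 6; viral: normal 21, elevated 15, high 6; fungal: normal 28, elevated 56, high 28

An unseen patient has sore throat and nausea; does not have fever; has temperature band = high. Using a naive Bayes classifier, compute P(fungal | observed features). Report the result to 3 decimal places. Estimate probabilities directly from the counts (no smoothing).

bacterial: (8/162) × (4/8) × (7/8) × (4/8) × (6/8) ≈ 0.00810185
viral: (42/162) × (31/42) × (25/42) × (27/42) × (6/42) ≈ 0.0104605
fungal: (112/162) × (91/112) × (61/112) × (67/112) × (28/112) ≈ 0.0457546
P(fungal | x) = 0.0457546 / 0.06431695 ≈ 0.711

0.711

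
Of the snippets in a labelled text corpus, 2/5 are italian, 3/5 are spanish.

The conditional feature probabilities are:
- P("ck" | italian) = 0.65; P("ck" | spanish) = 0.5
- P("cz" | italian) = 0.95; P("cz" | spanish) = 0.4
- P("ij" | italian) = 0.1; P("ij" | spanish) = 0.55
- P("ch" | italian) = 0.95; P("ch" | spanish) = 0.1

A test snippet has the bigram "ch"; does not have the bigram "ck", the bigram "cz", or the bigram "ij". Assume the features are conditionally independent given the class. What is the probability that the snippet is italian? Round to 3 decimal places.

0.425

italian: 0.4 × (1−0.65) × (1−0.95) × (1−0.1) × 0.95 = 0.005985
spanish: 0.6 × (1−0.5) × (1−0.4) × (1−0.55) × 0.1 = 0.0081
P(italian | x) = 0.005985 / 0.014085 ≈ 0.425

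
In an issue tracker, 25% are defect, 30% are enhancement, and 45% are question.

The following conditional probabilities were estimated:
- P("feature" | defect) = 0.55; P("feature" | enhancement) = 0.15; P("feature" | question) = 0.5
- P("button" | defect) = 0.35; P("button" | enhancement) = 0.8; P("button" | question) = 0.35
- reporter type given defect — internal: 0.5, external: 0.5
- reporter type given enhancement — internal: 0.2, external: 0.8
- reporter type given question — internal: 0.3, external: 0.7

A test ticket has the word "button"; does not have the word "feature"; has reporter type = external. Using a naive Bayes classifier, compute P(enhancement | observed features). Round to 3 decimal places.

0.686

defect: 0.25 × (1−0.55) × 0.35 × 0.5 = 0.0196875
enhancement: 0.3 × (1−0.15) × 0.8 × 0.8 = 0.1632
question: 0.45 × (1−0.5) × 0.35 × 0.7 = 0.055125
P(enhancement | x) = 0.1632 / 0.2380125 ≈ 0.686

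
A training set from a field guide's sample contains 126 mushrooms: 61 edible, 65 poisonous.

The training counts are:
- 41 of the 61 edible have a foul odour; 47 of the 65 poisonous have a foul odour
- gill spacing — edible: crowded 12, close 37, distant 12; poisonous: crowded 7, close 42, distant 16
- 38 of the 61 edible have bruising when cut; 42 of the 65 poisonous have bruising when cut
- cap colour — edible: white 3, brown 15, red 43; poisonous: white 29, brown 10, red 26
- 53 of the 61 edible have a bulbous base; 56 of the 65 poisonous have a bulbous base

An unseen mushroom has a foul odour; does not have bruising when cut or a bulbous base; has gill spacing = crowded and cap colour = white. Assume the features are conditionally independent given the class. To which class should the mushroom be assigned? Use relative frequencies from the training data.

poisonous

edible: (61/126) × (41/61) × (12/61) × (23/61) × (3/61) × (8/61) ≈ 0.000155673
poisonous: (65/126) × (47/65) × (7/65) × (23/65) × (29/65) × (9/65) ≈ 0.000878093
Highest score → poisonous.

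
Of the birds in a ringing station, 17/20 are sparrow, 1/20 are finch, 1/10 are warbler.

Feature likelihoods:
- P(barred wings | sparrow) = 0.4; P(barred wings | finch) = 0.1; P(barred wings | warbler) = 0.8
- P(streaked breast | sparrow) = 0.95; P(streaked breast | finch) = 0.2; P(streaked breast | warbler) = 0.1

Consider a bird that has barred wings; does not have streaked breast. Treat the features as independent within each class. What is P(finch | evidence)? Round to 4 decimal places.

0.0430

sparrow: 0.85 × 0.4 × (1−0.95) = 0.017
finch: 0.05 × 0.1 × (1−0.2) = 0.004
warbler: 0.1 × 0.8 × (1−0.1) = 0.072
P(finch | x) = 0.004 / 0.093 ≈ 0.0430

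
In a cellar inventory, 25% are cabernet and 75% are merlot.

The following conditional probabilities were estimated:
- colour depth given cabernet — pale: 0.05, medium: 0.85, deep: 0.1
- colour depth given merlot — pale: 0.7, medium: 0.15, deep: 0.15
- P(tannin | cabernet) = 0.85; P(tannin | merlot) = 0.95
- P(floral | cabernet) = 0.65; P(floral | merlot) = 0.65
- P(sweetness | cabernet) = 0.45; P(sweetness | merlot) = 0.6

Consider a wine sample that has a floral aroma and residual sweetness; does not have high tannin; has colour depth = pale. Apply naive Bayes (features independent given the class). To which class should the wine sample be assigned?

merlot

cabernet: 0.25 × 0.05 × (1−0.85) × 0.65 × 0.45 = 0.0005484375
merlot: 0.75 × 0.7 × (1−0.95) × 0.65 × 0.6 = 0.0102375
Highest score → merlot.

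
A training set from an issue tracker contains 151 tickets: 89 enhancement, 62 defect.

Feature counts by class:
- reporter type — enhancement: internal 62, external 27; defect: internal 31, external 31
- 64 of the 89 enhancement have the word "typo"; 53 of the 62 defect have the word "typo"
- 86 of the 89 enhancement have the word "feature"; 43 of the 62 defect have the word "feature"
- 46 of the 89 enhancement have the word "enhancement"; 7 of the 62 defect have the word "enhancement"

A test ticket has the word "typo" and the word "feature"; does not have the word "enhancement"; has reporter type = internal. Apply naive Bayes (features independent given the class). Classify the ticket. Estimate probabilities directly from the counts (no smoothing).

enhancement: (89/151) × (62/89) × (64/89) × (86/89) × (43/89) ≈ 0.137845
defect: (62/151) × (31/62) × (53/62) × (43/62) × (55/62) ≈ 0.107973
Highest score → enhancement.

enhancement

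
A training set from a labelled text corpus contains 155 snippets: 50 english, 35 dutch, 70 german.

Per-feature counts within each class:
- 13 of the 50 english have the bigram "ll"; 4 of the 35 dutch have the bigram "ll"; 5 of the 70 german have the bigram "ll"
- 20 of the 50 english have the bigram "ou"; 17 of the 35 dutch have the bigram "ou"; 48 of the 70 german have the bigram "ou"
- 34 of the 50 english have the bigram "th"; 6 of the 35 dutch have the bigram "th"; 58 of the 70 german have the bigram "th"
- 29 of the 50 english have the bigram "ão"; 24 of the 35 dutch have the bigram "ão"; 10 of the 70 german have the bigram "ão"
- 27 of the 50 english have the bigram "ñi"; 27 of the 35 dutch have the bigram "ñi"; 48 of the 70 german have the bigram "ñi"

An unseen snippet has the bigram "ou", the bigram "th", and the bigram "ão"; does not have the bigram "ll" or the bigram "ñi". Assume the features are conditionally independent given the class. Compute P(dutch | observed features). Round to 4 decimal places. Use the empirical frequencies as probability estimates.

english: (50/155) × (37/50) × (20/50) × (34/50) × (29/50) × (23/50) ≈ 0.0173231
dutch: (35/155) × (31/35) × (17/35) × (6/35) × (24/35) × (8/35) ≈ 0.00261011
german: (70/155) × (65/70) × (48/70) × (58/70) × (10/70) × (22/70) ≈ 0.0106975
P(dutch | x) = 0.00261011 / 0.03063071 ≈ 0.0852

0.0852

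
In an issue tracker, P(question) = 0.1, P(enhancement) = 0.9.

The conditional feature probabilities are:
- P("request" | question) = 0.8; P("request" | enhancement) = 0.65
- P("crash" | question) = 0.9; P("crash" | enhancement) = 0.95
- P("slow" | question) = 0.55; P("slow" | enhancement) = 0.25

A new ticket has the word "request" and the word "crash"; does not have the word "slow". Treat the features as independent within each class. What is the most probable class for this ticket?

question: 0.1 × 0.8 × 0.9 × (1−0.55) = 0.0324
enhancement: 0.9 × 0.65 × 0.95 × (1−0.25) = 0.4168125
Highest score → enhancement.

enhancement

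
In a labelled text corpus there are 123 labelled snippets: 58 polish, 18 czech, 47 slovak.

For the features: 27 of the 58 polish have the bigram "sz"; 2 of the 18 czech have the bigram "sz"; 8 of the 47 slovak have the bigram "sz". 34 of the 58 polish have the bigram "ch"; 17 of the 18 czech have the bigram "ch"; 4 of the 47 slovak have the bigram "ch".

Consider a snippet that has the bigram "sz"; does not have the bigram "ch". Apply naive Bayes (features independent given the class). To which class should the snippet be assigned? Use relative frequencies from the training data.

polish

polish: (58/123) × (27/58) × (24/58) ≈ 0.0908326
czech: (18/123) × (2/18) × (1/18) ≈ 0.000903342
slovak: (47/123) × (8/47) × (43/47) ≈ 0.0595053
Highest score → polish.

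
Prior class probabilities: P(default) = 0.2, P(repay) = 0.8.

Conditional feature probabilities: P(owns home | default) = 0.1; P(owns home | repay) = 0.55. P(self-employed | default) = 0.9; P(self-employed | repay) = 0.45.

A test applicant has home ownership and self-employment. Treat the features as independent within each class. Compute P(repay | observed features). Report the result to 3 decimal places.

0.917

default: 0.2 × 0.1 × 0.9 = 0.018
repay: 0.8 × 0.55 × 0.45 = 0.198
P(repay | x) = 0.198 / 0.216 ≈ 0.917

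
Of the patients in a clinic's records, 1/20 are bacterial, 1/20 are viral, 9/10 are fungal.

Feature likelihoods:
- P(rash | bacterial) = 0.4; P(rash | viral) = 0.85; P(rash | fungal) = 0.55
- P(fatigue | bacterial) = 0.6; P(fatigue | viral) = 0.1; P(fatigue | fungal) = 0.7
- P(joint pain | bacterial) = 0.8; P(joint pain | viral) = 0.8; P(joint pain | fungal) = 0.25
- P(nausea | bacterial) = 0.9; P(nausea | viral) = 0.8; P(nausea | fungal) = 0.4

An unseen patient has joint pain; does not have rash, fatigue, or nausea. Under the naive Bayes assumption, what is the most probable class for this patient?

bacterial: 0.05 × (1−0.4) × (1−0.6) × 0.8 × (1−0.9) = 0.00096
viral: 0.05 × (1−0.85) × (1−0.1) × 0.8 × (1−0.8) = 0.00108
fungal: 0.9 × (1−0.55) × (1−0.7) × 0.25 × (1−0.4) = 0.018225
Highest score → fungal.

fungal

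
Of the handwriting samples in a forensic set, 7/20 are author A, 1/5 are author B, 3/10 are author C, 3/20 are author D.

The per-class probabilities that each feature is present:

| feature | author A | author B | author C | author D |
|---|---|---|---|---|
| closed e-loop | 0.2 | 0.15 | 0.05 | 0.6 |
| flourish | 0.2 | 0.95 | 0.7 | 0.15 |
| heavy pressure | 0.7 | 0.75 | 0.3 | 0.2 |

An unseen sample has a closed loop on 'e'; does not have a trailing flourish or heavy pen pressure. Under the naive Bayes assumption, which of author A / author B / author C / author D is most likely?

author D

author A: 0.35 × 0.2 × (1−0.2) × (1−0.7) = 0.0168
author B: 0.2 × 0.15 × (1−0.95) × (1−0.75) = 0.000375
author C: 0.3 × 0.05 × (1−0.7) × (1−0.3) = 0.00315
author D: 0.15 × 0.6 × (1−0.15) × (1−0.2) = 0.0612
Highest score → author D.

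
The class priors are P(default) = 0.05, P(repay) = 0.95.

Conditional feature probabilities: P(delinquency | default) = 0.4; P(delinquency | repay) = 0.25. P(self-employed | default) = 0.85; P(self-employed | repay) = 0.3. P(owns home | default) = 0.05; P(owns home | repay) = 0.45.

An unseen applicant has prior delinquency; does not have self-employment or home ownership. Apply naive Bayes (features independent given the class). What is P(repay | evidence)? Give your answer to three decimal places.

0.970

default: 0.05 × 0.4 × (1−0.85) × (1−0.05) = 0.00285
repay: 0.95 × 0.25 × (1−0.3) × (1−0.45) = 0.0914375
P(repay | x) = 0.0914375 / 0.0942875 ≈ 0.970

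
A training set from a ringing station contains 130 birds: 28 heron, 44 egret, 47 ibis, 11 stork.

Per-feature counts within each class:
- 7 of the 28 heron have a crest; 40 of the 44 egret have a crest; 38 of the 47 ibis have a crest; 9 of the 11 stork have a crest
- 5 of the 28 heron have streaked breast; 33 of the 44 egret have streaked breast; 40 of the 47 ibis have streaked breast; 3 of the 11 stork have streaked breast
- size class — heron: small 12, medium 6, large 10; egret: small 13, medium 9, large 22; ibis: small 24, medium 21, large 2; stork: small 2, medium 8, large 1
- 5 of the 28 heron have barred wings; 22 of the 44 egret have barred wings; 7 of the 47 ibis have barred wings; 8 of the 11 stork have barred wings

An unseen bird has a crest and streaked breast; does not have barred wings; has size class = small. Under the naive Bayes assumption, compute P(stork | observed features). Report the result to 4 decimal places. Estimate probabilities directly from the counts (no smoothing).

heron: (28/130) × (7/28) × (5/28) × (12/28) × (23/28) ≈ 0.00338501
egret: (44/130) × (40/44) × (33/44) × (13/44) × (22/44) ≈ 0.0340909
ibis: (47/130) × (38/47) × (40/47) × (24/47) × (40/47) ≈ 0.108113
stork: (11/130) × (9/11) × (3/11) × (2/11) × (3/11) ≈ 0.000936254
P(stork | x) = 0.000936254 / 0.146525164 ≈ 0.0064

0.0064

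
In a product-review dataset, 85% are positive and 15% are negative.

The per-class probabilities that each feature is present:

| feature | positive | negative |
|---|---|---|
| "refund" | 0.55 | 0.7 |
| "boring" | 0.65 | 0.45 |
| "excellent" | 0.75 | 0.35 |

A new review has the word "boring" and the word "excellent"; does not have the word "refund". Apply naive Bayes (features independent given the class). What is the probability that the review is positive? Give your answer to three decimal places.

positive: 0.85 × (1−0.55) × 0.65 × 0.75 = 0.18646875
negative: 0.15 × (1−0.7) × 0.45 × 0.35 = 0.0070875
P(positive | x) = 0.18646875 / 0.19355625 ≈ 0.963

0.963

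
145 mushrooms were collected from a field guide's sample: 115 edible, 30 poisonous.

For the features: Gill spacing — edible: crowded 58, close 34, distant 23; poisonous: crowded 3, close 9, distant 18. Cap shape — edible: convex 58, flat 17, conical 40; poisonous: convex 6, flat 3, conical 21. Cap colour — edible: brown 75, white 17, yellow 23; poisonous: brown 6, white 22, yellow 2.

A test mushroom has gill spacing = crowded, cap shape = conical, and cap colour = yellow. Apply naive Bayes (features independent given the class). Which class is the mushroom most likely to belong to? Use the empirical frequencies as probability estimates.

edible

edible: (115/145) × (58/115) × (40/115) × (23/115) ≈ 0.0278261
poisonous: (30/145) × (3/30) × (21/30) × (2/30) ≈ 0.000965517
Highest score → edible.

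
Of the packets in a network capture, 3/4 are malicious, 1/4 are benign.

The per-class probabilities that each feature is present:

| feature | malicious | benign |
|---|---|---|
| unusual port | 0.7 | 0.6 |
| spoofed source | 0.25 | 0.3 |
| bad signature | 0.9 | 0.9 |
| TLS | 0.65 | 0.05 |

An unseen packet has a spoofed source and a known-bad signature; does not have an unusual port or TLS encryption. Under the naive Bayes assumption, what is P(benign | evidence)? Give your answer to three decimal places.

0.591

malicious: 0.75 × (1−0.7) × 0.25 × 0.9 × (1−0.65) = 0.01771875
benign: 0.25 × (1−0.6) × 0.3 × 0.9 × (1−0.05) = 0.02565
P(benign | x) = 0.02565 / 0.04336875 ≈ 0.591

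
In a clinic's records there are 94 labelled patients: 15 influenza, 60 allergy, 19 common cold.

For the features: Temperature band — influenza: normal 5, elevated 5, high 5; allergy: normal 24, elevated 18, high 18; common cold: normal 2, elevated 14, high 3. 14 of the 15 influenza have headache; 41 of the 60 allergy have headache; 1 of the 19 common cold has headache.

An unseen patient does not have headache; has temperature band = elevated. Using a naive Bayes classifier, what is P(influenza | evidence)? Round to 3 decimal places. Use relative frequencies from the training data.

0.017

influenza: (15/94) × (5/15) × (1/15) ≈ 0.0035461
allergy: (60/94) × (18/60) × (19/60) ≈ 0.0606383
common cold: (19/94) × (14/19) × (18/19) ≈ 0.141097
P(influenza | x) = 0.0035461 / 0.2052814 ≈ 0.017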